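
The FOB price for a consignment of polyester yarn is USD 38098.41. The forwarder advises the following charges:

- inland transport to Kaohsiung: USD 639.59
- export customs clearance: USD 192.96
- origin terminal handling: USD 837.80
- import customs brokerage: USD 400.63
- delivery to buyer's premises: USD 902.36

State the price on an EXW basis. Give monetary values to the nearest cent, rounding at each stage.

Not relevant to the conversion: delivery, brokerage — on the buyer under both terms; not part of either seller's price.
From FOB to EXW, the seller no longer bears: inland to port, export clearance, origin terminal.
EXW price = 38098.41 − 639.59 − 192.96 − 837.80 = 36428.06

EXW price: USD 36428.06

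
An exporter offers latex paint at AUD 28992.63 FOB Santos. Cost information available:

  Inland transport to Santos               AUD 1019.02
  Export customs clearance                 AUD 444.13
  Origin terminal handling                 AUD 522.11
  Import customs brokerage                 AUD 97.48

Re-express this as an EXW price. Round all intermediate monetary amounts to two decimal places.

Not relevant to the conversion: brokerage — on the buyer under both terms; not part of either seller's price.
From FOB to EXW, the seller no longer bears: inland to port, export clearance, origin terminal.
EXW price = 28992.63 − 1019.02 − 444.13 − 522.11 = 27007.37

EXW price: AUD 27007.37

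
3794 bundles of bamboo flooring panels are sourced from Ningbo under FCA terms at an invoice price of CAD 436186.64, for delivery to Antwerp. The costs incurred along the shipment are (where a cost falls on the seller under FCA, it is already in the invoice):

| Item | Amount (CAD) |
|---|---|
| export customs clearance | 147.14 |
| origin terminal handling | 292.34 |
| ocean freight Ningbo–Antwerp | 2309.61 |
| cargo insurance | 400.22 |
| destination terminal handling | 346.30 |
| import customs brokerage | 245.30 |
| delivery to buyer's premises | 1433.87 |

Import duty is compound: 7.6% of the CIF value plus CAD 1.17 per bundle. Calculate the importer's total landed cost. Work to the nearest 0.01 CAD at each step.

FCA: the seller delivers export-cleared goods to the carrier; the buyer bears costs from that point.
Already in the invoice (seller's account under FCA): export clearance — exclude.
CIF value = FCA price + origin terminal + freight + insurance = 436186.64 + 292.34 + 2309.61 + 400.22 = 439188.81
Ad valorem component: 439188.81 × 7.6% = 33378.35
Specific component: 3794 × 1.17 = 4438.98
Import duty = 33378.35 + 4438.98 = 37817.33
Buyer bears: origin terminal 292.34 + freight 2309.61 + insurance 400.22 + destination terminal 346.30 + brokerage 245.30 + delivery 1433.87 + duty 37817.33 = 42844.97
Landed cost = invoice 436186.64 + 42844.97 = 479031.61

Total landed cost: CAD 479031.61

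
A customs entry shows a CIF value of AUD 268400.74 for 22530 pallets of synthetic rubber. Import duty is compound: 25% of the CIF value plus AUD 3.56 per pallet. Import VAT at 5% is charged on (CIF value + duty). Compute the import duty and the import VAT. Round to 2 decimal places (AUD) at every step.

Import duty: AUD 147306.99; import VAT: AUD 20785.39

Ad valorem component: 268400.74 × 25% = 67100.19
Specific component: 22530 × 3.56 = 80206.80
Import duty = 67100.19 + 80206.80 = 147306.99
VAT base = CIF + duty = 268400.74 + 147306.99 = 415707.73
Import VAT = 415707.73 × 5% = 20785.39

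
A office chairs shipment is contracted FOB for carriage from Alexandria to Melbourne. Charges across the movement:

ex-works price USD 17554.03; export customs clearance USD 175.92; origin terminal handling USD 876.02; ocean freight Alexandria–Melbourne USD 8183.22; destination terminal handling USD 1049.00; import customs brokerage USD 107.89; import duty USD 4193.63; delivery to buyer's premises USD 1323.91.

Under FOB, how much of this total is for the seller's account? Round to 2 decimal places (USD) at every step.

FOB: the seller bears costs until goods are on board at the origin port; the buyer bears freight, insurance and all costs thereafter.
Seller's account: goods 17554.03 + export clearance 175.92 + origin terminal 876.02 = 18605.97
Buyer's account: freight 8183.22 + destination terminal 1049.00 + brokerage 107.89 + duty 4193.63 + delivery 1323.91 = 14857.65

Seller's account: USD 18605.97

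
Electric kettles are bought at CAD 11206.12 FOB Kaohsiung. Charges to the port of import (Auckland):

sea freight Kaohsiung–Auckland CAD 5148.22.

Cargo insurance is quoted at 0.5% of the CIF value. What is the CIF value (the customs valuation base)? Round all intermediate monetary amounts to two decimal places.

Let C be the CIF value. C = FOB price + freight + 0.5% × C
C − 0.5% × C = 11206.12 + 5148.22
0.995 × C = 16354.34
C = 16354.34 / 0.995 = 16436.52
Insurance premium = 0.5% × 16436.52 = 82.18

CIF value: CAD 16436.52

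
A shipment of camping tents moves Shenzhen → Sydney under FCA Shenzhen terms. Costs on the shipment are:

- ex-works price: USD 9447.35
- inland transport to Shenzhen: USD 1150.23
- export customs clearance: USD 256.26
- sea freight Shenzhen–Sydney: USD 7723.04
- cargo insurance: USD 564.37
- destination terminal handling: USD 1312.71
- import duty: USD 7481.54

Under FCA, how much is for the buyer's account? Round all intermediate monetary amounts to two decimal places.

FCA: the seller delivers export-cleared goods to the carrier; the buyer bears costs from that point.
Seller's account: goods 9447.35 + inland to port 1150.23 + export clearance 256.26 = 10853.84
Buyer's account: freight 7723.04 + insurance 564.37 + destination terminal 1312.71 + duty 7481.54 = 17081.66

Buyer's account: USD 17081.66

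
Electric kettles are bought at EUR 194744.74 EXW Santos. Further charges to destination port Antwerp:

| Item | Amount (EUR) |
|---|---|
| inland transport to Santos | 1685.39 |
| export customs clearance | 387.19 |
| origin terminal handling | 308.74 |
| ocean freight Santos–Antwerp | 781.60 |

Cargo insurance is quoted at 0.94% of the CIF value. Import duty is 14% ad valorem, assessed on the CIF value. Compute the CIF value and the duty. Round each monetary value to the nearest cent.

Let C be the CIF value. C = EXW price + pre-shipment costs + freight + 0.94% × C
C − 0.94% × C = 194744.74 + 1685.39 + 387.19 + 308.74 + 781.60
0.9906 × C = 197907.66
C = 197907.66 / 0.9906 = 199785.65
Insurance premium = 0.94% × 199785.65 = 1877.99
Import duty = 199785.65 × 14% = 27969.99

CIF value: EUR 199785.65; import duty: EUR 27969.99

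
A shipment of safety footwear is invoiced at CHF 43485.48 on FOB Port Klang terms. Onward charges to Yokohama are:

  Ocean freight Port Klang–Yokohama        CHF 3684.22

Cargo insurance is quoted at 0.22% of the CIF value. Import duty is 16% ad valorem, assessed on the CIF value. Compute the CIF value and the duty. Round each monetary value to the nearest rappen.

CIF value: CHF 47273.70; import duty: CHF 7563.79

Let C be the CIF value. C = FOB price + freight + 0.22% × C
C − 0.22% × C = 43485.48 + 3684.22
0.9978 × C = 47169.70
C = 47169.70 / 0.9978 = 47273.70
Insurance premium = 0.22% × 47273.70 = 104.00
Import duty = 47273.70 × 16% = 7563.79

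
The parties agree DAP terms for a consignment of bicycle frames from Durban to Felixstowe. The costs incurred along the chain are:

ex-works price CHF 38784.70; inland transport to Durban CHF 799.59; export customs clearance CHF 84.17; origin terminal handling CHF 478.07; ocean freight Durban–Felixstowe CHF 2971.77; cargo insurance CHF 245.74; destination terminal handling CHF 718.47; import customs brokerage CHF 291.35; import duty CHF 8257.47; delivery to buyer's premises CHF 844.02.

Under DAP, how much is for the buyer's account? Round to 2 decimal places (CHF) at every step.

DAP: the seller bears all costs to the named destination except import duty and clearance.
Seller's account: goods 38784.70 + inland to port 799.59 + export clearance 84.17 + origin terminal 478.07 + freight 2971.77 + insurance 245.74 + destination terminal 718.47 + delivery 844.02 = 44926.53
Buyer's account: brokerage 291.35 + duty 8257.47 = 8548.82

Buyer's account: CHF 8548.82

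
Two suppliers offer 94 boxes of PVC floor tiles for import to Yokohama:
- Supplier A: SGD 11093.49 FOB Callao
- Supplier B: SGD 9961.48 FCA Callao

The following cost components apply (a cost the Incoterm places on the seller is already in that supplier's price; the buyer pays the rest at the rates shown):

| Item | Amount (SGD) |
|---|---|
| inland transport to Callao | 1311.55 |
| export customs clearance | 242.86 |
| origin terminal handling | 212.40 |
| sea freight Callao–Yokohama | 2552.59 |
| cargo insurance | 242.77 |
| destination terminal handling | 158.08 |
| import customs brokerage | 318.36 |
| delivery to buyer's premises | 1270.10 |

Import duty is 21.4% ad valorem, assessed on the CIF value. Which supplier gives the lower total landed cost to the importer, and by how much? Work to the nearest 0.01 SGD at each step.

Supplier A (FOB):
CIF value = FOB price + freight + insurance = 11093.49 + 2552.59 + 242.77 = 13888.85
Import duty = 13888.85 × 21.4% = 2972.21
Buyer bears (A): 2552.59 + 242.77 + 158.08 + 318.36 + 1270.10 = 4541.90
Landed cost (A) = invoice 11093.49 + 4541.90 + duty 2972.21 = 18607.60
Supplier B (FCA):
CIF value = FCA price + origin terminal + freight + insurance = 9961.48 + 212.40 + 2552.59 + 242.77 = 12969.24
Import duty = 12969.24 × 21.4% = 2775.42
Buyer bears (B): 212.40 + 2552.59 + 242.77 + 158.08 + 318.36 + 1270.10 = 4754.30
Landed cost (B) = invoice 9961.48 + 4754.30 + duty 2775.42 = 17491.20
Difference = |18607.60 − 17491.20| = 1116.40

Supplier B is cheaper by SGD 1116.40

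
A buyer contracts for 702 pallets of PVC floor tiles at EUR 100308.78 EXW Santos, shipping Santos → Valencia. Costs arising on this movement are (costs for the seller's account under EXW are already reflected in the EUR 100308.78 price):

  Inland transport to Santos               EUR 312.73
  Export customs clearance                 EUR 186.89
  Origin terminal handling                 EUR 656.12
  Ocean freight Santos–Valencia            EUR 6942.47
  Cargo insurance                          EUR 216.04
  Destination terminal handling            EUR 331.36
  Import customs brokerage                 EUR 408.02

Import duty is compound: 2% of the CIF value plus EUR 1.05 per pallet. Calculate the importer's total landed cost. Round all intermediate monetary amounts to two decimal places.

EXW: the seller makes goods available at their premises; the buyer bears all onward costs.
CIF value = EXW price + inland to port + export clearance + origin terminal + freight + insurance = 100308.78 + 312.73 + 186.89 + 656.12 + 6942.47 + 216.04 = 108623.03
Ad valorem component: 108623.03 × 2% = 2172.46
Specific component: 702 × 1.05 = 737.10
Import duty = 2172.46 + 737.10 = 2909.56
Buyer bears: inland to port 312.73 + export clearance 186.89 + origin terminal 656.12 + freight 6942.47 + insurance 216.04 + destination terminal 331.36 + brokerage 408.02 + duty 2909.56 = 11963.19
Landed cost = invoice 100308.78 + 11963.19 = 112271.97

Total landed cost: EUR 112271.97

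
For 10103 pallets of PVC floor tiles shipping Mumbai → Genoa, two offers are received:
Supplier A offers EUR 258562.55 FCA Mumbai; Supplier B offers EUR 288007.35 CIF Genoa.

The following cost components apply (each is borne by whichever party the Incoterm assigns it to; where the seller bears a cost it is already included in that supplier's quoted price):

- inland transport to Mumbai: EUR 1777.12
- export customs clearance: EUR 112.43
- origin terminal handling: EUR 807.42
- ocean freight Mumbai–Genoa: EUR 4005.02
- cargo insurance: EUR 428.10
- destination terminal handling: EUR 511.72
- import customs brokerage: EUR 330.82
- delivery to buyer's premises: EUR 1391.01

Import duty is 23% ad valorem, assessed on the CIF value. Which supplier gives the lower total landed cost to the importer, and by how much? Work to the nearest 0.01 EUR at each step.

Supplier A (FCA):
CIF value = FCA price + origin terminal + freight + insurance = 258562.55 + 807.42 + 4005.02 + 428.10 = 263803.09
Import duty = 263803.09 × 23% = 60674.71
Buyer bears (A): 807.42 + 4005.02 + 428.10 + 511.72 + 330.82 + 1391.01 = 7474.09
Landed cost (A) = invoice 258562.55 + 7474.09 + duty 60674.71 = 326711.35
Supplier B (CIF):
The CIF price already equals the CIF value: 288007.35
Import duty = 288007.35 × 23% = 66241.69
Buyer bears (B): 511.72 + 330.82 + 1391.01 = 2233.55
Landed cost (B) = invoice 288007.35 + 2233.55 + duty 66241.69 = 356482.59
Difference = |326711.35 − 356482.59| = 29771.24

Supplier A is cheaper by EUR 29771.24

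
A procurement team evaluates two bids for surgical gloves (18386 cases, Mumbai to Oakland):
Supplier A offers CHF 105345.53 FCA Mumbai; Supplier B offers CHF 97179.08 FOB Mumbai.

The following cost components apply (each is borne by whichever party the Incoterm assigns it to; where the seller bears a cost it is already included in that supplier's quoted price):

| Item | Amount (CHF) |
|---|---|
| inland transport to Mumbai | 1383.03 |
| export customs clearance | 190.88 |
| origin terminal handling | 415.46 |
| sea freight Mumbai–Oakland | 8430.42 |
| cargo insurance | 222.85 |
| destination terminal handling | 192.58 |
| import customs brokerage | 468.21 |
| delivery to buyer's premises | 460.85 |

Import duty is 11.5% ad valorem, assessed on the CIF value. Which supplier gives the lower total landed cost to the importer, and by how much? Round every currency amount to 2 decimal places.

Supplier B is cheaper by CHF 9568.83

Supplier A (FCA):
CIF value = FCA price + origin terminal + freight + insurance = 105345.53 + 415.46 + 8430.42 + 222.85 = 114414.26
Import duty = 114414.26 × 11.5% = 13157.64
Buyer bears (A): 415.46 + 8430.42 + 222.85 + 192.58 + 468.21 + 460.85 = 10190.37
Landed cost (A) = invoice 105345.53 + 10190.37 + duty 13157.64 = 128693.54
Supplier B (FOB):
CIF value = FOB price + freight + insurance = 97179.08 + 8430.42 + 222.85 = 105832.35
Import duty = 105832.35 × 11.5% = 12170.72
Buyer bears (B): 8430.42 + 222.85 + 192.58 + 468.21 + 460.85 = 9774.91
Landed cost (B) = invoice 97179.08 + 9774.91 + duty 12170.72 = 119124.71
Difference = |128693.54 − 119124.71| = 9568.83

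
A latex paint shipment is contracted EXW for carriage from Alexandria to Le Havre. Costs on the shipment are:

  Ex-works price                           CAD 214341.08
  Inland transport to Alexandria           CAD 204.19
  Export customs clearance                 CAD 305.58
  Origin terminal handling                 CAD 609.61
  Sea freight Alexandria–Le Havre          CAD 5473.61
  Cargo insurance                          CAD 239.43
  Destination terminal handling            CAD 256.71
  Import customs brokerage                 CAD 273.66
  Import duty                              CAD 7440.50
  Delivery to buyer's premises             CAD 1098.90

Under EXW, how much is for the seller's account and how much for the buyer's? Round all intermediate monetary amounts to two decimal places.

Seller: CAD 214341.08; buyer: CAD 15902.19

EXW: the seller makes goods available at their premises; the buyer bears all onward costs.
Seller's account: goods 214341.08 = 214341.08
Buyer's account: inland to port 204.19 + export clearance 305.58 + origin terminal 609.61 + freight 5473.61 + insurance 239.43 + destination terminal 256.71 + brokerage 273.66 + duty 7440.50 + delivery 1098.90 = 15902.19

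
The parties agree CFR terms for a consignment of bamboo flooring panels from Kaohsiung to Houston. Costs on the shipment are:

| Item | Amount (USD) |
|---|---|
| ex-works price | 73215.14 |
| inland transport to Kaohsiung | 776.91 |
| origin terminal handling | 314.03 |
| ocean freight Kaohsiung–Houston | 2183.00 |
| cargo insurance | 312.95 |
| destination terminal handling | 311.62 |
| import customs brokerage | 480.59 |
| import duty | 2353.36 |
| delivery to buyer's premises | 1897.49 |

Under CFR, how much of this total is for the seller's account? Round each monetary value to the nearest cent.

Seller's account: USD 76489.08

CFR: the seller pays costs through ocean freight to the destination port, but not insurance.
Seller's account: goods 73215.14 + inland to port 776.91 + origin terminal 314.03 + freight 2183.00 = 76489.08
Buyer's account: insurance 312.95 + destination terminal 311.62 + brokerage 480.59 + duty 2353.36 + delivery 1897.49 = 5356.01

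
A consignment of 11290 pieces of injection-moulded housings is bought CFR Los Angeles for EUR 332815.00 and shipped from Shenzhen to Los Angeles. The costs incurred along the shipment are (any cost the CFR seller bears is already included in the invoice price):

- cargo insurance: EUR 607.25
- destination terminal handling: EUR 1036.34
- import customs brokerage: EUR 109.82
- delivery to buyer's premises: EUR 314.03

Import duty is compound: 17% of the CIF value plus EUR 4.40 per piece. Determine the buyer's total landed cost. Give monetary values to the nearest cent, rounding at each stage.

CFR: the seller pays costs through ocean freight to the destination port, but not insurance.
CIF value = CFR price + insurance = 332815.00 + 607.25 = 333422.25
Ad valorem component: 333422.25 × 17% = 56681.78
Specific component: 11290 × 4.40 = 49676.00
Import duty = 56681.78 + 49676.00 = 106357.78
Buyer bears: insurance 607.25 + destination terminal 1036.34 + brokerage 109.82 + delivery 314.03 + duty 106357.78 = 108425.22
Landed cost = invoice 332815.00 + 108425.22 = 441240.22

Total landed cost: EUR 441240.22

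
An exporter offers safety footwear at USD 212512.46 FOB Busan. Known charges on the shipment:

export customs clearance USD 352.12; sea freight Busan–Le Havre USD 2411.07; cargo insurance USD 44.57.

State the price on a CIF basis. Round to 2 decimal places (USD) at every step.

Not relevant to the conversion: export clearance — on the seller under both FOB and CIF; already in the FOB price and stays in the CIF price.
From FOB to CIF, the seller additionally bears: freight, insurance.
CIF price = 212512.46 + 2411.07 + 44.57 = 214968.10

CIF price: USD 214968.10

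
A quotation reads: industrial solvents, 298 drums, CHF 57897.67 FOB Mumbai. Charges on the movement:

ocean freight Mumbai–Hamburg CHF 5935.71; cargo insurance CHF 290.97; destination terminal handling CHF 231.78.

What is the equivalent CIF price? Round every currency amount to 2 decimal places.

Not relevant to the conversion: destination terminal — on the buyer under both terms; not part of either seller's price.
From FOB to CIF, the seller additionally bears: freight, insurance.
CIF price = 57897.67 + 5935.71 + 290.97 = 64124.35

CIF price: CHF 64124.35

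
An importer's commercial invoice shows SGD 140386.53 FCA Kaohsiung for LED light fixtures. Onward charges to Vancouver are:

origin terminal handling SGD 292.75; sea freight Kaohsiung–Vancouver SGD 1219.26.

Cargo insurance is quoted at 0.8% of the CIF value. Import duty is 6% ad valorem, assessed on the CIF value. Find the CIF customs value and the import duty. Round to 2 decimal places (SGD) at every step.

Let C be the CIF value. C = FCA price + pre-shipment costs + freight + 0.8% × C
C − 0.8% × C = 140386.53 + 292.75 + 1219.26
0.992 × C = 141898.54
C = 141898.54 / 0.992 = 143042.88
Insurance premium = 0.8% × 143042.88 = 1144.34
Import duty = 143042.88 × 6% = 8582.57

CIF value: SGD 143042.88; import duty: SGD 8582.57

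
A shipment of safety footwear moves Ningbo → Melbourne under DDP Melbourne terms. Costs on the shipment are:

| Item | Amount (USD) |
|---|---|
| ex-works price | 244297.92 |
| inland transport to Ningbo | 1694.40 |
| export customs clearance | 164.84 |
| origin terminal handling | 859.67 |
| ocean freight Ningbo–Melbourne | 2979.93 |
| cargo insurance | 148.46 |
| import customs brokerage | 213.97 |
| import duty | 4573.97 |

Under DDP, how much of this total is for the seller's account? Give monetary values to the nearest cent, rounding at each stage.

Seller's account: USD 254933.16

DDP: the seller bears all costs including import duty.
Seller's account: goods 244297.92 + inland to port 1694.40 + export clearance 164.84 + origin terminal 859.67 + freight 2979.93 + insurance 148.46 + brokerage 213.97 + duty 4573.97 = 254933.16
Buyer's account: 0.00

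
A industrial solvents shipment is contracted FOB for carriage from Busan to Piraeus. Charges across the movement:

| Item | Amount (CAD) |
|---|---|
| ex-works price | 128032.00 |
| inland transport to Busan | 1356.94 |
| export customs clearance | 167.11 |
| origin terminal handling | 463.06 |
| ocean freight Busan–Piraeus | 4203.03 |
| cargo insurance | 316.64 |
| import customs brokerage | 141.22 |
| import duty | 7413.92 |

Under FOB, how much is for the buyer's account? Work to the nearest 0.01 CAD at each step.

Buyer's account: CAD 12074.81

FOB: the seller bears costs until goods are on board at the origin port; the buyer bears freight, insurance and all costs thereafter.
Seller's account: goods 128032.00 + inland to port 1356.94 + export clearance 167.11 + origin terminal 463.06 = 130019.11
Buyer's account: freight 4203.03 + insurance 316.64 + brokerage 141.22 + duty 7413.92 = 12074.81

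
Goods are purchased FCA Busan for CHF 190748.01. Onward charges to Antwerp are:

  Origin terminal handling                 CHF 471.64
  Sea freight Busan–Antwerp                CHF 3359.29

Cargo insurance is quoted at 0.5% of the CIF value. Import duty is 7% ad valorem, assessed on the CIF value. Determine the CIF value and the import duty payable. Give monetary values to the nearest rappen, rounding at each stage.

Let C be the CIF value. C = FCA price + pre-shipment costs + freight + 0.5% × C
C − 0.5% × C = 190748.01 + 471.64 + 3359.29
0.995 × C = 194578.94
C = 194578.94 / 0.995 = 195556.72
Insurance premium = 0.5% × 195556.72 = 977.78
Import duty = 195556.72 × 7% = 13688.97

CIF value: CHF 195556.72; import duty: CHF 13688.97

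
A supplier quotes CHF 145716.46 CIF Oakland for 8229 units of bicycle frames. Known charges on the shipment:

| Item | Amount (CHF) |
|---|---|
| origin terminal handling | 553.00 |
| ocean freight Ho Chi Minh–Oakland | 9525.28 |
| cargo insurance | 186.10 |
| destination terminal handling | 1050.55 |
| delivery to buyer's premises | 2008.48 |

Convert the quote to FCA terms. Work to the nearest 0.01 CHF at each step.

Not relevant to the conversion: destination terminal, delivery — on the buyer under both terms; not part of either seller's price.
From CIF to FCA, the seller no longer bears: origin terminal, freight, insurance.
FCA price = 145716.46 − 553.00 − 9525.28 − 186.10 = 135452.08

FCA price: CHF 135452.08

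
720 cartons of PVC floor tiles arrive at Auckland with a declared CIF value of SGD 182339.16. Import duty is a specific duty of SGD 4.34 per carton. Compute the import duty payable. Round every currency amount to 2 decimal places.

Import duty: SGD 3124.80

Import duty = 720 × 4.34 = 3124.80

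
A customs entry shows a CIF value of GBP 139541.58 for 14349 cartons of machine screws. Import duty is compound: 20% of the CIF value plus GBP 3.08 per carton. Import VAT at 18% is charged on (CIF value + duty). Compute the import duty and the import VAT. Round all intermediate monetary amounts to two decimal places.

Import duty: GBP 72103.24; import VAT: GBP 38096.07

Ad valorem component: 139541.58 × 20% = 27908.32
Specific component: 14349 × 3.08 = 44194.92
Import duty = 27908.32 + 44194.92 = 72103.24
VAT base = CIF + duty = 139541.58 + 72103.24 = 211644.82
Import VAT = 211644.82 × 18% = 38096.07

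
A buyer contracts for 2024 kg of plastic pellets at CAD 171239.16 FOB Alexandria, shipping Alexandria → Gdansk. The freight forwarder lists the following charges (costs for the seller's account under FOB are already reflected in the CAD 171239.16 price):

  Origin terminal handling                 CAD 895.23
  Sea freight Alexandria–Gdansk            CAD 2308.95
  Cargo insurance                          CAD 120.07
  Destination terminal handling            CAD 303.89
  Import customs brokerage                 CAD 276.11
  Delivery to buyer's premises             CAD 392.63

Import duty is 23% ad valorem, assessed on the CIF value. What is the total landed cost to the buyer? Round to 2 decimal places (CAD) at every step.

Total landed cost: CAD 214584.49

FOB: the seller bears costs until goods are on board at the origin port; the buyer bears freight, insurance and all costs thereafter.
Already in the invoice (seller's account under FOB): origin terminal — exclude.
CIF value = FOB price + freight + insurance = 171239.16 + 2308.95 + 120.07 = 173668.18
Import duty = 173668.18 × 23% = 39943.68
Buyer bears: freight 2308.95 + insurance 120.07 + destination terminal 303.89 + brokerage 276.11 + delivery 392.63 + duty 39943.68 = 43345.33
Landed cost = invoice 171239.16 + 43345.33 = 214584.49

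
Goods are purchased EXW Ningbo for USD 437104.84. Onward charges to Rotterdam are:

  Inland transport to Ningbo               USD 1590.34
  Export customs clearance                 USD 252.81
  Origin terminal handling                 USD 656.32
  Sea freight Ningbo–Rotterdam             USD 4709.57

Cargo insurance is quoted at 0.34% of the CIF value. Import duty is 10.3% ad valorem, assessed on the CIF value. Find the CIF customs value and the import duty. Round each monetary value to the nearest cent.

CIF value: USD 445829.70; import duty: USD 45920.46

Let C be the CIF value. C = EXW price + pre-shipment costs + freight + 0.34% × C
C − 0.34% × C = 437104.84 + 1590.34 + 252.81 + 656.32 + 4709.57
0.9966 × C = 444313.88
C = 444313.88 / 0.9966 = 445829.70
Insurance premium = 0.34% × 445829.70 = 1515.82
Import duty = 445829.70 × 10.3% = 45920.46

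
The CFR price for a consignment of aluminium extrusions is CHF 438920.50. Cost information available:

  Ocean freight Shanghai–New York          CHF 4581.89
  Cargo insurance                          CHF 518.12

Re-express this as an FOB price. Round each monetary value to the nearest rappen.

Not relevant to the conversion: insurance — on the buyer under both terms; not part of either seller's price.
From CFR to FOB, the seller no longer bears: freight.
FOB price = 438920.50 − 4581.89 = 434338.61

FOB price: CHF 434338.61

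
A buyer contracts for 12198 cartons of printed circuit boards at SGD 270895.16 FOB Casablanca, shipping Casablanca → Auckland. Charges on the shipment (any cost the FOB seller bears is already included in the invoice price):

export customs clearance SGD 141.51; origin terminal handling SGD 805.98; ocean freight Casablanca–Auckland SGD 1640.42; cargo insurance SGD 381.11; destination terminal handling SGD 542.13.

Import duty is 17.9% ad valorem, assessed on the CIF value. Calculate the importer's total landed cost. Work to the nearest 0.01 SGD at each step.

Total landed cost: SGD 322310.91

FOB: the seller bears costs until goods are on board at the origin port; the buyer bears freight, insurance and all costs thereafter.
Already in the invoice (seller's account under FOB): export clearance, origin terminal — exclude.
CIF value = FOB price + freight + insurance = 270895.16 + 1640.42 + 381.11 = 272916.69
Import duty = 272916.69 × 17.9% = 48852.09
Buyer bears: freight 1640.42 + insurance 381.11 + destination terminal 542.13 + duty 48852.09 = 51415.75
Landed cost = invoice 270895.16 + 51415.75 = 322310.91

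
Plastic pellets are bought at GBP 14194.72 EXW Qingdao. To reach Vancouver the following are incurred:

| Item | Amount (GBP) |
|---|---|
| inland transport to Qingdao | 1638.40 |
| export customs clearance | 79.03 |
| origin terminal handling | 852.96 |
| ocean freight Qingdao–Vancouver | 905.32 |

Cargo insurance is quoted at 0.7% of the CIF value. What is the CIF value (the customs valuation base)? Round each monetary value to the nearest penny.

Let C be the CIF value. C = EXW price + pre-shipment costs + freight + 0.7% × C
C − 0.7% × C = 14194.72 + 1638.40 + 79.03 + 852.96 + 905.32
0.993 × C = 17670.43
C = 17670.43 / 0.993 = 17794.99
Insurance premium = 0.7% × 17794.99 = 124.56

CIF value: GBP 17794.99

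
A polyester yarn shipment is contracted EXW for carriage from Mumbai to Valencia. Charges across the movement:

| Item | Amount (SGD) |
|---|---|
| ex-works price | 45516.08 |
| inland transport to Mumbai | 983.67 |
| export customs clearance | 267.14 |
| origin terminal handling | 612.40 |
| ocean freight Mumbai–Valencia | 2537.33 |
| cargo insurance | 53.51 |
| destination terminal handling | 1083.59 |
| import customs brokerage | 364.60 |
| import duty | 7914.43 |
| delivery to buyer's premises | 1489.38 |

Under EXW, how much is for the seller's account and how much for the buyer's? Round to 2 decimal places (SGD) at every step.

EXW: the seller makes goods available at their premises; the buyer bears all onward costs.
Seller's account: goods 45516.08 = 45516.08
Buyer's account: inland to port 983.67 + export clearance 267.14 + origin terminal 612.40 + freight 2537.33 + insurance 53.51 + destination terminal 1083.59 + brokerage 364.60 + duty 7914.43 + delivery 1489.38 = 15306.05

Seller: SGD 45516.08; buyer: SGD 15306.05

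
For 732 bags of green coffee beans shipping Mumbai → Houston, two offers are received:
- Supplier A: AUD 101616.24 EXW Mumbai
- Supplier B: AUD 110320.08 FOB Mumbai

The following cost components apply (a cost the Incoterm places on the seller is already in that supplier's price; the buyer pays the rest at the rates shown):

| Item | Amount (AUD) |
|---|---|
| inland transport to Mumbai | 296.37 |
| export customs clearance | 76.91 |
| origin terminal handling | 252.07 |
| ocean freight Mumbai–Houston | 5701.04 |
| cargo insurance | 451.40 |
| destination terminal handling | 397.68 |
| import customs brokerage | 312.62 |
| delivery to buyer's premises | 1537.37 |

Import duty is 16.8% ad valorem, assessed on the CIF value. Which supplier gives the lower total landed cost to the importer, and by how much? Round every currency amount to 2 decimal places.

Supplier A is cheaper by AUD 9435.67

Supplier A (EXW):
CIF value = EXW price + inland to port + export clearance + origin terminal + freight + insurance = 101616.24 + 296.37 + 76.91 + 252.07 + 5701.04 + 451.40 = 108394.03
Import duty = 108394.03 × 16.8% = 18210.20
Buyer bears (A): 296.37 + 76.91 + 252.07 + 5701.04 + 451.40 + 397.68 + 312.62 + 1537.37 = 9025.46
Landed cost (A) = invoice 101616.24 + 9025.46 + duty 18210.20 = 128851.90
Supplier B (FOB):
CIF value = FOB price + freight + insurance = 110320.08 + 5701.04 + 451.40 = 116472.52
Import duty = 116472.52 × 16.8% = 19567.38
Buyer bears (B): 5701.04 + 451.40 + 397.68 + 312.62 + 1537.37 = 8400.11
Landed cost (B) = invoice 110320.08 + 8400.11 + duty 19567.38 = 138287.57
Difference = |128851.90 − 138287.57| = 9435.67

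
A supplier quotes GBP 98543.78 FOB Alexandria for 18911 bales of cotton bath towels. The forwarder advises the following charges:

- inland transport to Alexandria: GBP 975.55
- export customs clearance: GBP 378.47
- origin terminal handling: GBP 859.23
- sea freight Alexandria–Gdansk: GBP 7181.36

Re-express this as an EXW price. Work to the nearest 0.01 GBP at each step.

Not relevant to the conversion: freight — on the buyer under both terms; not part of either seller's price.
From FOB to EXW, the seller no longer bears: inland to port, export clearance, origin terminal.
EXW price = 98543.78 − 975.55 − 378.47 − 859.23 = 96330.53

EXW price: GBP 96330.53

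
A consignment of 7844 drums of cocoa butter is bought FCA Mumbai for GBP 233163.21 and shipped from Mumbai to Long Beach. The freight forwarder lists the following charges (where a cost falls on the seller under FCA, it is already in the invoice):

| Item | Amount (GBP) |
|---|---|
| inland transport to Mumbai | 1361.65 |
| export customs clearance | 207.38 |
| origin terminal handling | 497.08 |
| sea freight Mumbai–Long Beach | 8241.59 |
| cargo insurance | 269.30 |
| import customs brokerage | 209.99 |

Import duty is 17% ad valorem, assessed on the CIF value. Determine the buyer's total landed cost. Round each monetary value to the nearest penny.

Total landed cost: GBP 283550.27

FCA: the seller delivers export-cleared goods to the carrier; the buyer bears costs from that point.
Already in the invoice (seller's account under FCA): inland to port, export clearance — exclude.
CIF value = FCA price + origin terminal + freight + insurance = 233163.21 + 497.08 + 8241.59 + 269.30 = 242171.18
Import duty = 242171.18 × 17% = 41169.10
Buyer bears: origin terminal 497.08 + freight 8241.59 + insurance 269.30 + brokerage 209.99 + duty 41169.10 = 50387.06
Landed cost = invoice 233163.21 + 50387.06 = 283550.27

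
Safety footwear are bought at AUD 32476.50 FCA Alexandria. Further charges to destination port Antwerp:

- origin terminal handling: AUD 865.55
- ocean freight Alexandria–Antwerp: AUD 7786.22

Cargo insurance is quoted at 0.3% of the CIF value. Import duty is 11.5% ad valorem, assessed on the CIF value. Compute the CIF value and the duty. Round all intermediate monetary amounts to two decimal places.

Let C be the CIF value. C = FCA price + pre-shipment costs + freight + 0.3% × C
C − 0.3% × C = 32476.50 + 865.55 + 7786.22
0.997 × C = 41128.27
C = 41128.27 / 0.997 = 41252.03
Insurance premium = 0.3% × 41252.03 = 123.76
Import duty = 41252.03 × 11.5% = 4743.98

CIF value: AUD 41252.03; import duty: AUD 4743.98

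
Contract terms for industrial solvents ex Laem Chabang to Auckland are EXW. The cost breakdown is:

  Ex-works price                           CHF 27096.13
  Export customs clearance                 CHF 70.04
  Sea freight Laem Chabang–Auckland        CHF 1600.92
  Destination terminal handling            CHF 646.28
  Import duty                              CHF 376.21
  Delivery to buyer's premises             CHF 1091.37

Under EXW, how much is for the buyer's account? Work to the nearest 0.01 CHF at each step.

Buyer's account: CHF 3784.82

EXW: the seller makes goods available at their premises; the buyer bears all onward costs.
Seller's account: goods 27096.13 = 27096.13
Buyer's account: export clearance 70.04 + freight 1600.92 + destination terminal 646.28 + duty 376.21 + delivery 1091.37 = 3784.82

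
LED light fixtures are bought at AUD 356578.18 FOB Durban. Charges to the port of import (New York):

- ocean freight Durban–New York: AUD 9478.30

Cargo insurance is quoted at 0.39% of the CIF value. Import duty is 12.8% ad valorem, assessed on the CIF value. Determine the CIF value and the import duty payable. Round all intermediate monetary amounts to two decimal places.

Let C be the CIF value. C = FOB price + freight + 0.39% × C
C − 0.39% × C = 356578.18 + 9478.30
0.9961 × C = 366056.48
C = 366056.48 / 0.9961 = 367489.69
Insurance premium = 0.39% × 367489.69 = 1433.21
Import duty = 367489.69 × 12.8% = 47038.68

CIF value: AUD 367489.69; import duty: AUD 47038.68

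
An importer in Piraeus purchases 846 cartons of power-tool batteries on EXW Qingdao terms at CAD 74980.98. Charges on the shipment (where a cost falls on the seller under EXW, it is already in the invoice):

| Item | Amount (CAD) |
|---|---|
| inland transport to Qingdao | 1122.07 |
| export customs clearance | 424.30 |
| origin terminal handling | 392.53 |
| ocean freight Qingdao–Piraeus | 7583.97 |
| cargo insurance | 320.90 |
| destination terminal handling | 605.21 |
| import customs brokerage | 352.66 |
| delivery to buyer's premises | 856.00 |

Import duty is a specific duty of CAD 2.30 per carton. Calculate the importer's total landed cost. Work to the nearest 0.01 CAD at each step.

EXW: the seller makes goods available at their premises; the buyer bears all onward costs.
CIF value = EXW price + inland to port + export clearance + origin terminal + freight + insurance = 74980.98 + 1122.07 + 424.30 + 392.53 + 7583.97 + 320.90 = 84824.75
Import duty = 846 × 2.30 = 1945.80
Buyer bears: inland to port 1122.07 + export clearance 424.30 + origin terminal 392.53 + freight 7583.97 + insurance 320.90 + destination terminal 605.21 + brokerage 352.66 + delivery 856.00 + duty 1945.80 = 13603.44
Landed cost = invoice 74980.98 + 13603.44 = 88584.42

Total landed cost: CAD 88584.42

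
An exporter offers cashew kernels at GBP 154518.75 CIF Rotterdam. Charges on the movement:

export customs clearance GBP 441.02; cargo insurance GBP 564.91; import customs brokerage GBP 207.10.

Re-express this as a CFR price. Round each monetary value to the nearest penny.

Not relevant to the conversion: export clearance — on the seller under both CIF and CFR; already in the CIF price and stays in the CFR price. brokerage — on the buyer under both terms; not part of either seller's price.
From CIF to CFR, the seller no longer bears: insurance.
CFR price = 154518.75 − 564.91 = 153953.84

CFR price: GBP 153953.84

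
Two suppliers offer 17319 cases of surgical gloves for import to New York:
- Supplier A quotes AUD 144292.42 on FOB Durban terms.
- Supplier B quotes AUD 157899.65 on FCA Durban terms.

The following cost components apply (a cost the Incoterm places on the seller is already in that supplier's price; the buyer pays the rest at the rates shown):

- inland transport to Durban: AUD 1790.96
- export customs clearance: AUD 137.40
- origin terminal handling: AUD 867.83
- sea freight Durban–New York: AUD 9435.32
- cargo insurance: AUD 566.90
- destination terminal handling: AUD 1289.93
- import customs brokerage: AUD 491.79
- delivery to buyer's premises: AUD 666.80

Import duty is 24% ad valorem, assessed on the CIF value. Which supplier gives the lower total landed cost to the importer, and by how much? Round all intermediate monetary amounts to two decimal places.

Supplier A (FOB):
CIF value = FOB price + freight + insurance = 144292.42 + 9435.32 + 566.90 = 154294.64
Import duty = 154294.64 × 24% = 37030.71
Buyer bears (A): 9435.32 + 566.90 + 1289.93 + 491.79 + 666.80 = 12450.74
Landed cost (A) = invoice 144292.42 + 12450.74 + duty 37030.71 = 193773.87
Supplier B (FCA):
CIF value = FCA price + origin terminal + freight + insurance = 157899.65 + 867.83 + 9435.32 + 566.90 = 168769.70
Import duty = 168769.70 × 24% = 40504.73
Buyer bears (B): 867.83 + 9435.32 + 566.90 + 1289.93 + 491.79 + 666.80 = 13318.57
Landed cost (B) = invoice 157899.65 + 13318.57 + duty 40504.73 = 211722.95
Difference = |193773.87 − 211722.95| = 17949.08

Supplier A is cheaper by AUD 17949.08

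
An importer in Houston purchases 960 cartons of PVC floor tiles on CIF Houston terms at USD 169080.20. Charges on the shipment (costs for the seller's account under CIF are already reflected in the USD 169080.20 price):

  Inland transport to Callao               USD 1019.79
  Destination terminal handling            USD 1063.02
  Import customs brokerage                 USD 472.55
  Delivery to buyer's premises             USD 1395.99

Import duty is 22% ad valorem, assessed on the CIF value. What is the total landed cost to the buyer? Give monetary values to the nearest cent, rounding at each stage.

CIF: the seller pays costs through ocean freight and marine insurance to the destination port.
Already in the invoice (seller's account under CIF): inland to port — exclude.
The CIF price already equals the CIF value: 169080.20
Import duty = 169080.20 × 22% = 37197.64
Buyer bears: destination terminal 1063.02 + brokerage 472.55 + delivery 1395.99 + duty 37197.64 = 40129.20
Landed cost = invoice 169080.20 + 40129.20 = 209209.40

Total landed cost: USD 209209.40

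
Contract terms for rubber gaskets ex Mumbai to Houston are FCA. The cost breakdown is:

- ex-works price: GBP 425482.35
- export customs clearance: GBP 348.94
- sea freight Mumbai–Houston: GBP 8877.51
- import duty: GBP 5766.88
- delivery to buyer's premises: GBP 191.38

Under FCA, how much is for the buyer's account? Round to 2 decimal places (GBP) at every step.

FCA: the seller delivers export-cleared goods to the carrier; the buyer bears costs from that point.
Seller's account: goods 425482.35 + export clearance 348.94 = 425831.29
Buyer's account: freight 8877.51 + duty 5766.88 + delivery 191.38 = 14835.77

Buyer's account: GBP 14835.77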